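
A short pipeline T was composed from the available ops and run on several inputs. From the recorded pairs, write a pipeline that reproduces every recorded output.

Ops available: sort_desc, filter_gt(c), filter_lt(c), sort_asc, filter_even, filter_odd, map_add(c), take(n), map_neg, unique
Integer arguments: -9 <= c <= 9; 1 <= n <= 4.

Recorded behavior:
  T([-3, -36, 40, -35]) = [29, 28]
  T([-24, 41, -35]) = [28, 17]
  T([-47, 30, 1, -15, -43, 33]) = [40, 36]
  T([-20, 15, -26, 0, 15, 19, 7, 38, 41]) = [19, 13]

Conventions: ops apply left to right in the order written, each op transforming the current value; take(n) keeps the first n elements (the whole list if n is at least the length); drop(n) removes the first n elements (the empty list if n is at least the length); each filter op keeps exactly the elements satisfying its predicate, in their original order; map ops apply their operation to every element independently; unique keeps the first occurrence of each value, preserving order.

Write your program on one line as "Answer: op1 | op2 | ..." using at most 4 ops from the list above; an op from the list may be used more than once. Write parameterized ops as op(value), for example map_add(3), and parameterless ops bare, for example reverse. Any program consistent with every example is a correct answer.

sort_asc | take(2) | map_neg | map_add(-7)

Check, running the answer program on each example:
  [-3, -36, 40, -35] -> [-36, -35, -3, 40] -> [-36, -35] -> [36, 35] -> [29, 28]
  [-24, 41, -35] -> [-35, -24, 41] -> [-35, -24] -> [35, 24] -> [28, 17]
  [-47, 30, 1, -15, -43, 33] -> [-47, -43, -15, 1, 30, 33] -> [-47, -43] -> [47, 43] -> [40, 36]
  [-20, 15, -26, 0, 15, 19, 7, 38, 41] -> [-26, -20, 0, 7, 15, 15, 19, 38, 41] -> [-26, -20] -> [26, 20] -> [19, 13]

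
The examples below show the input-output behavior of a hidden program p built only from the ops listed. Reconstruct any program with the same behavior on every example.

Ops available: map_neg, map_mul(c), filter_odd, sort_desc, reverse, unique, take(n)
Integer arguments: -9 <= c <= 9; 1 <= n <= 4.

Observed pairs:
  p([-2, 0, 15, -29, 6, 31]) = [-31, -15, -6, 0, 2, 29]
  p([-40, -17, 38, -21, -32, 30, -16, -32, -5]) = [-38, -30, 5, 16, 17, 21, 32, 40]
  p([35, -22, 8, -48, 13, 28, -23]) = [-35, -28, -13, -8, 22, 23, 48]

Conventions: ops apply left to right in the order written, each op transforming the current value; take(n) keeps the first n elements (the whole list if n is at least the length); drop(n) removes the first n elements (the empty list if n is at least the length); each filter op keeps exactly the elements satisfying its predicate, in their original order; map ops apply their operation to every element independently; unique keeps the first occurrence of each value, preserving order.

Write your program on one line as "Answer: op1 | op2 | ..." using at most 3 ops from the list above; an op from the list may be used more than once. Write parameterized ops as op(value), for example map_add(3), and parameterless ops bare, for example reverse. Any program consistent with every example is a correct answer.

sort_desc | map_neg | unique

Check, running the answer program on each example:
  [-2, 0, 15, -29, 6, 31] -> [31, 15, 6, 0, -2, -29] -> [-31, -15, -6, 0, 2, 29] -> [-31, -15, -6, 0, 2, 29]
  [-40, -17, 38, -21, -32, 30, -16, -32, -5] -> [38, 30, -5, -16, -17, -21, -32, -32, -40] -> [-38, -30, 5, 16, 17, 21, 32, 32, 40] -> [-38, -30, 5, 16, 17, 21, 32, 40]
  [35, -22, 8, -48, 13, 28, -23] -> [35, 28, 13, 8, -22, -23, -48] -> [-35, -28, -13, -8, 22, 23, 48] -> [-35, -28, -13, -8, 22, 23, 48]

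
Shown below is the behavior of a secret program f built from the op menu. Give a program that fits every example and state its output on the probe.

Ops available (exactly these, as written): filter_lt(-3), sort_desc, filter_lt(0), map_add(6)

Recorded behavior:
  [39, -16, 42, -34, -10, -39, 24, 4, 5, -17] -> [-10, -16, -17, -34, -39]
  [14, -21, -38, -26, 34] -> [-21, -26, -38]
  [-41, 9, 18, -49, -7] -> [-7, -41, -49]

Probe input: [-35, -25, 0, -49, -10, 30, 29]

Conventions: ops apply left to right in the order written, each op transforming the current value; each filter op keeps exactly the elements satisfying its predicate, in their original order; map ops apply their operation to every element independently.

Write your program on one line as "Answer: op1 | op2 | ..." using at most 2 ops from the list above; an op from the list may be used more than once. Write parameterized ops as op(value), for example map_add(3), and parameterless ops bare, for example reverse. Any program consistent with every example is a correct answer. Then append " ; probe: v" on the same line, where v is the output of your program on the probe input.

filter_lt(0) | sort_desc ; probe: [-10, -25, -35, -49]

Check, running the answer program on each example:
  [39, -16, 42, -34, -10, -39, 24, 4, 5, -17] -> [-16, -34, -10, -39, -17] -> [-10, -16, -17, -34, -39]
  [14, -21, -38, -26, 34] -> [-21, -38, -26] -> [-21, -26, -38]
  [-41, 9, 18, -49, -7] -> [-41, -49, -7] -> [-7, -41, -49]
  probe: [-35, -25, 0, -49, -10, 30, 29] -> [-35, -25, -49, -10] -> [-10, -25, -35, -49]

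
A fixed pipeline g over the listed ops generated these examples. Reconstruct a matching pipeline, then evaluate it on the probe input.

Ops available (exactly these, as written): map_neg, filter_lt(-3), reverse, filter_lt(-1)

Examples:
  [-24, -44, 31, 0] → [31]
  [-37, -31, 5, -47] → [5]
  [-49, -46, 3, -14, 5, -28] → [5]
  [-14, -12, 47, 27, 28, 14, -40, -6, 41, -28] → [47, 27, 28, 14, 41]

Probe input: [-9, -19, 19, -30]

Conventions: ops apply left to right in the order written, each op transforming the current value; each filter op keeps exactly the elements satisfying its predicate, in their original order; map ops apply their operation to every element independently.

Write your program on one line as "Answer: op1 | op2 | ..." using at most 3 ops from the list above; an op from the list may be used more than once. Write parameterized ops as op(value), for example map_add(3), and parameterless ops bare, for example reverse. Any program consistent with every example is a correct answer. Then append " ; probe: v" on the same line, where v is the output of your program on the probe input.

map_neg | filter_lt(-3) | map_neg ; probe: [19]

Check, running the answer program on each example:
  [-24, -44, 31, 0] -> [24, 44, -31, 0] -> [-31] -> [31]
  [-37, -31, 5, -47] -> [37, 31, -5, 47] -> [-5] -> [5]
  [-49, -46, 3, -14, 5, -28] -> [49, 46, -3, 14, -5, 28] -> [-5] -> [5]
  [-14, -12, 47, 27, 28, 14, -40, -6, 41, -28] -> [14, 12, -47, -27, -28, -14, 40, 6, -41, 28] -> [-47, -27, -28, -14, -41] -> [47, 27, 28, 14, 41]
  probe: [-9, -19, 19, -30] -> [9, 19, -19, 30] -> [-19] -> [19]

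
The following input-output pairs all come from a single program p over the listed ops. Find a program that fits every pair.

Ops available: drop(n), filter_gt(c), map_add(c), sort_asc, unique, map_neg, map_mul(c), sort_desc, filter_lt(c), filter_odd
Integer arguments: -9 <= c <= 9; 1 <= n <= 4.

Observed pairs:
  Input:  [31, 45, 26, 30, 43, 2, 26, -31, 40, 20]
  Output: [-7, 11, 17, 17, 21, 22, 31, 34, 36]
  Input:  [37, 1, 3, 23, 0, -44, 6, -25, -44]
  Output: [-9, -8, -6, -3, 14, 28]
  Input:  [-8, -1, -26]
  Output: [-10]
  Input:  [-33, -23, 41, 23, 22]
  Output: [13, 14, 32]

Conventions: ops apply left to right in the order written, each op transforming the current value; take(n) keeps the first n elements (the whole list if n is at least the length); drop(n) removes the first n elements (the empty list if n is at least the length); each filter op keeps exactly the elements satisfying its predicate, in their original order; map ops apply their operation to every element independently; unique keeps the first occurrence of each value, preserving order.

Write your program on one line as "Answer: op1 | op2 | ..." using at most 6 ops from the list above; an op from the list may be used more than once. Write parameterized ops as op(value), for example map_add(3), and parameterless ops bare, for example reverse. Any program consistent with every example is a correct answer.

map_neg | sort_desc | filter_lt(2) | map_neg | map_add(-9)

Check, running the answer program on each example:
  [31, 45, 26, 30, 43, 2, 26, -31, 40, 20] -> [-31, -45, -26, -30, -43, -2, -26, 31, -40, -20] -> [31, -2, -20, -26, -26, -30, -31, -40, -43, -45] -> [-2, -20, -26, -26, -30, -31, -40, -43, -45] -> [2, 20, 26, 26, 30, 31, 40, 43, 45] -> [-7, 11, 17, 17, 21, 22, 31, 34, 36]
  [37, 1, 3, 23, 0, -44, 6, -25, -44] -> [-37, -1, -3, -23, 0, 44, -6, 25, 44] -> [44, 44, 25, 0, -1, -3, -6, -23, -37] -> [0, -1, -3, -6, -23, -37] -> [0, 1, 3, 6, 23, 37] -> [-9, -8, -6, -3, 14, 28]
  [-8, -1, -26] -> [8, 1, 26] -> [26, 8, 1] -> [1] -> [-1] -> [-10]
  [-33, -23, 41, 23, 22] -> [33, 23, -41, -23, -22] -> [33, 23, -22, -23, -41] -> [-22, -23, -41] -> [22, 23, 41] -> [13, 14, 32]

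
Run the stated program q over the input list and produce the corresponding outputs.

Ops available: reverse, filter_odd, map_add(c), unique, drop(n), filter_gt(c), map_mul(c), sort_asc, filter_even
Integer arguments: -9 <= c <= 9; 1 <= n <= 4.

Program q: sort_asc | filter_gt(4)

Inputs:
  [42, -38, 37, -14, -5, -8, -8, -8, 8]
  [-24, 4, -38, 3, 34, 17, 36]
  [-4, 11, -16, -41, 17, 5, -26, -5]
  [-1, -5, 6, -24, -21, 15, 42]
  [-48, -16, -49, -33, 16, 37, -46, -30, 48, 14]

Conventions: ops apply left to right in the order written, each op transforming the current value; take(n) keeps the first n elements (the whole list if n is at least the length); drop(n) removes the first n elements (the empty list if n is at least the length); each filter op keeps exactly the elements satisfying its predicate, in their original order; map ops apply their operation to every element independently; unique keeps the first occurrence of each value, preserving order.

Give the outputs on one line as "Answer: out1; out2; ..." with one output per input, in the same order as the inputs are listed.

[8, 37, 42]; [17, 34, 36]; [5, 11, 17]; [6, 15, 42]; [14, 16, 37, 48]

Execution, op by op:
  [42, -38, 37, -14, -5, -8, -8, -8, 8] -> [-38, -14, -8, -8, -8, -5, 8, 37, 42] -> [8, 37, 42]
  [-24, 4, -38, 3, 34, 17, 36] -> [-38, -24, 3, 4, 17, 34, 36] -> [17, 34, 36]
  [-4, 11, -16, -41, 17, 5, -26, -5] -> [-41, -26, -16, -5, -4, 5, 11, 17] -> [5, 11, 17]
  [-1, -5, 6, -24, -21, 15, 42] -> [-24, -21, -5, -1, 6, 15, 42] -> [6, 15, 42]
  [-48, -16, -49, -33, 16, 37, -46, -30, 48, 14] -> [-49, -48, -46, -33, -30, -16, 14, 16, 37, 48] -> [14, 16, 37, 48]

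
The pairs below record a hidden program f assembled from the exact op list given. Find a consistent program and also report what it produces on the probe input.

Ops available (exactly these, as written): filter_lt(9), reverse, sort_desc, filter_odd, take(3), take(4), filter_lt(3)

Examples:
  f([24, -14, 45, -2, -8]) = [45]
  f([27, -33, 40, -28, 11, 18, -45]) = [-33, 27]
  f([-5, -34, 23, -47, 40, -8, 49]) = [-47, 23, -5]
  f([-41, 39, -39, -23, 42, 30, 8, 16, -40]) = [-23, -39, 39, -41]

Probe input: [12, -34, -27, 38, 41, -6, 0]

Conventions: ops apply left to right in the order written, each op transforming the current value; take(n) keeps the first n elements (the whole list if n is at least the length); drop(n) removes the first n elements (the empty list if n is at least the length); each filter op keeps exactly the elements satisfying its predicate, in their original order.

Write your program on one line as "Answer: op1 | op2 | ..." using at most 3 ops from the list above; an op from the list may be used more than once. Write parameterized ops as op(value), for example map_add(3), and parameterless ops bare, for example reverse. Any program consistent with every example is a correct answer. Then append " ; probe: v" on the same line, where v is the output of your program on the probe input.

take(4) | reverse | filter_odd ; probe: [-27]

Check, running the answer program on each example:
  [24, -14, 45, -2, -8] -> [24, -14, 45, -2] -> [-2, 45, -14, 24] -> [45]
  [27, -33, 40, -28, 11, 18, -45] -> [27, -33, 40, -28] -> [-28, 40, -33, 27] -> [-33, 27]
  [-5, -34, 23, -47, 40, -8, 49] -> [-5, -34, 23, -47] -> [-47, 23, -34, -5] -> [-47, 23, -5]
  [-41, 39, -39, -23, 42, 30, 8, 16, -40] -> [-41, 39, -39, -23] -> [-23, -39, 39, -41] -> [-23, -39, 39, -41]
  probe: [12, -34, -27, 38, 41, -6, 0] -> [12, -34, -27, 38] -> [38, -27, -34, 12] -> [-27]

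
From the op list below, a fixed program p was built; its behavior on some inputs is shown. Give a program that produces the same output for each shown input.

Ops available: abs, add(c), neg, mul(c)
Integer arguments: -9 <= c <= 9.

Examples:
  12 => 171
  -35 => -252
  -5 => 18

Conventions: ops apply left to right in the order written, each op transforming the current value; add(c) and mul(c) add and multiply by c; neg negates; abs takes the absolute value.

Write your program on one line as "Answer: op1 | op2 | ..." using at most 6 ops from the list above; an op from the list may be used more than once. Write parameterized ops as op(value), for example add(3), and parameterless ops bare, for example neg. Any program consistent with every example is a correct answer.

neg | add(-7) | mul(3) | mul(3) | neg

Check, running the answer program on each example:
  12 -> -12 -> -19 -> -57 -> -171 -> 171
  -35 -> 35 -> 28 -> 84 -> 252 -> -252
  -5 -> 5 -> -2 -> -6 -> -18 -> 18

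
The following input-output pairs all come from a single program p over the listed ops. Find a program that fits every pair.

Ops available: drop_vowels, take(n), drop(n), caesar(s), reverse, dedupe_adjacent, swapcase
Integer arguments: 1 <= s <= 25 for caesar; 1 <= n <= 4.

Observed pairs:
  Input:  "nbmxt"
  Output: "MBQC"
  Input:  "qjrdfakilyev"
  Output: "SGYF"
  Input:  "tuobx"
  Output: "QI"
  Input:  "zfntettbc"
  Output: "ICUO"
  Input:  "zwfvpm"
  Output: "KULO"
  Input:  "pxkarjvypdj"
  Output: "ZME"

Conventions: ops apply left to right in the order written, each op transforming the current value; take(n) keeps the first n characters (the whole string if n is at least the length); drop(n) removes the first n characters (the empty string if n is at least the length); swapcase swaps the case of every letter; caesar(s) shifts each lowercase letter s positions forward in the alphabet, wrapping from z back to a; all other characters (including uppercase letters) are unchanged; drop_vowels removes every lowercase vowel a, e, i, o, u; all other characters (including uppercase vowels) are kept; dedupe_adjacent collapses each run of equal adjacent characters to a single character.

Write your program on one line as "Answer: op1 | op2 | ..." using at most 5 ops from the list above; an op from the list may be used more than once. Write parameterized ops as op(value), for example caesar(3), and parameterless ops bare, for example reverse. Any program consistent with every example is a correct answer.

take(4) | drop_vowels | caesar(15) | swapcase | reverse

Check, running the answer program on each example:
  "nbmxt" -> "nbmx" -> "nbmx" -> "cqbm" -> "CQBM" -> "MBQC"
  "qjrdfakilyev" -> "qjrd" -> "qjrd" -> "fygs" -> "FYGS" -> "SGYF"
  "tuobx" -> "tuob" -> "tb" -> "iq" -> "IQ" -> "QI"
  "zfntettbc" -> "zfnt" -> "zfnt" -> "ouci" -> "OUCI" -> "ICUO"
  "zwfvpm" -> "zwfv" -> "zwfv" -> "oluk" -> "OLUK" -> "KULO"
  "pxkarjvypdj" -> "pxka" -> "pxk" -> "emz" -> "EMZ" -> "ZME"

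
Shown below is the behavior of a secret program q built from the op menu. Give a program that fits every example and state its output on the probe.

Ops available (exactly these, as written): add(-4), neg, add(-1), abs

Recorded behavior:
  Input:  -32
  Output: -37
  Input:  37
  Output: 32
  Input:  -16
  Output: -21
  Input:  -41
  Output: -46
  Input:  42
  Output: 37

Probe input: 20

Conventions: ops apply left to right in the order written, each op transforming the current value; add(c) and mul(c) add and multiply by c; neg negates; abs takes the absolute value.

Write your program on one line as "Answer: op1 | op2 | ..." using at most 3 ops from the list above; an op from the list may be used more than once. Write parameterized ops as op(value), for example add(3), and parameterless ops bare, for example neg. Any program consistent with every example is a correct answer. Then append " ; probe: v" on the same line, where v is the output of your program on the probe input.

add(-1) | add(-4) ; probe: 15

Check, running the answer program on each example:
  -32 -> -33 -> -37
  37 -> 36 -> 32
  -16 -> -17 -> -21
  -41 -> -42 -> -46
  42 -> 41 -> 37
  probe: 20 -> 19 -> 15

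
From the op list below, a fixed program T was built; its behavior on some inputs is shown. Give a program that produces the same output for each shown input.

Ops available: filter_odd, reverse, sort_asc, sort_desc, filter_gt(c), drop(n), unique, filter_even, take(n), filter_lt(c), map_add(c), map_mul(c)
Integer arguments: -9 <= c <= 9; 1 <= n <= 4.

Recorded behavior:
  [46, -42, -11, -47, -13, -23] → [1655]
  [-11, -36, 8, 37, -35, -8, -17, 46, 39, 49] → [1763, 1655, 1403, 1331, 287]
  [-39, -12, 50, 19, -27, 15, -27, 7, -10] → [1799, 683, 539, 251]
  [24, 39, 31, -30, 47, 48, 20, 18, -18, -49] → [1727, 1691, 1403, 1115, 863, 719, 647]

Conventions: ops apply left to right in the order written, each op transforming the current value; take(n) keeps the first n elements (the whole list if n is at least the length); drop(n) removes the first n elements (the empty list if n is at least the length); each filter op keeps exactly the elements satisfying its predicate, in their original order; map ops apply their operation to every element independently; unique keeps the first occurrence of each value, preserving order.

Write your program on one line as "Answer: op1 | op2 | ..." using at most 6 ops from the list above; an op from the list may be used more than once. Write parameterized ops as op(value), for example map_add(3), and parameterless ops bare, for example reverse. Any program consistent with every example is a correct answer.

map_mul(9) | map_mul(4) | sort_desc | filter_gt(7) | map_add(-1)

Check, running the answer program on each example:
  [46, -42, -11, -47, -13, -23] -> [414, -378, -99, -423, -117, -207] -> [1656, -1512, -396, -1692, -468, -828] -> [1656, -396, -468, -828, -1512, -1692] -> [1656] -> [1655]
  [-11, -36, 8, 37, -35, -8, -17, 46, 39, 49] -> [-99, -324, 72, 333, -315, -72, -153, 414, 351, 441] -> [-396, -1296, 288, 1332, -1260, -288, -612, 1656, 1404, 1764] -> [1764, 1656, 1404, 1332, 288, -288, -396, -612, -1260, -1296] -> [1764, 1656, 1404, 1332, 288] -> [1763, 1655, 1403, 1331, 287]
  [-39, -12, 50, 19, -27, 15, -27, 7, -10] -> [-351, -108, 450, 171, -243, 135, -243, 63, -90] -> [-1404, -432, 1800, 684, -972, 540, -972, 252, -360] -> [1800, 684, 540, 252, -360, -432, -972, -972, -1404] -> [1800, 684, 540, 252] -> [1799, 683, 539, 251]
  [24, 39, 31, -30, 47, 48, 20, 18, -18, -49] -> [216, 351, 279, -270, 423, 432, 180, 162, -162, -441] -> [864, 1404, 1116, -1080, 1692, 1728, 720, 648, -648, -1764] -> [1728, 1692, 1404, 1116, 864, 720, 648, -648, -1080, -1764] -> [1728, 1692, 1404, 1116, 864, 720, 648] -> [1727, 1691, 1403, 1115, 863, 719, 647]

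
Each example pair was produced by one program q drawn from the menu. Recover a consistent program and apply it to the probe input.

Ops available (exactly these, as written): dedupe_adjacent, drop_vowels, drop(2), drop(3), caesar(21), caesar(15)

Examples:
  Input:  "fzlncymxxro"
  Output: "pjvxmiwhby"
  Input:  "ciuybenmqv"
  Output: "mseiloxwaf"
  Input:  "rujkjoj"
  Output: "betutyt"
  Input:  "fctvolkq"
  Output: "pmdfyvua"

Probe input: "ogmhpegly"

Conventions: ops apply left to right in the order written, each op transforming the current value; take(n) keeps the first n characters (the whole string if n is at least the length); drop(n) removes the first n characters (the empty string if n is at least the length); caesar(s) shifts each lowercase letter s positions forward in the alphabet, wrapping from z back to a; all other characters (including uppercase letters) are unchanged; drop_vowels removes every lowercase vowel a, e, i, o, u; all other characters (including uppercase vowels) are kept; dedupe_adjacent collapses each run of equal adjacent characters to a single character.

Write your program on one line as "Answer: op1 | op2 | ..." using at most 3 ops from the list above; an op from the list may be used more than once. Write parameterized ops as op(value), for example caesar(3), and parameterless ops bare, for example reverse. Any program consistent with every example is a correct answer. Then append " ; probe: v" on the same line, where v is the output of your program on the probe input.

dedupe_adjacent | caesar(21) | caesar(15) ; probe: "yqwrzoqvi"

Check, running the answer program on each example:
  "fzlncymxxro" -> "fzlncymxro" -> "augixthsmj" -> "pjvxmiwhby"
  "ciuybenmqv" -> "ciuybenmqv" -> "xdptwzihlq" -> "mseiloxwaf"
  "rujkjoj" -> "rujkjoj" -> "mpefeje" -> "betutyt"
  "fctvolkq" -> "fctvolkq" -> "axoqjgfl" -> "pmdfyvua"
  probe: "ogmhpegly" -> "ogmhpegly" -> "jbhckzbgt" -> "yqwrzoqvi"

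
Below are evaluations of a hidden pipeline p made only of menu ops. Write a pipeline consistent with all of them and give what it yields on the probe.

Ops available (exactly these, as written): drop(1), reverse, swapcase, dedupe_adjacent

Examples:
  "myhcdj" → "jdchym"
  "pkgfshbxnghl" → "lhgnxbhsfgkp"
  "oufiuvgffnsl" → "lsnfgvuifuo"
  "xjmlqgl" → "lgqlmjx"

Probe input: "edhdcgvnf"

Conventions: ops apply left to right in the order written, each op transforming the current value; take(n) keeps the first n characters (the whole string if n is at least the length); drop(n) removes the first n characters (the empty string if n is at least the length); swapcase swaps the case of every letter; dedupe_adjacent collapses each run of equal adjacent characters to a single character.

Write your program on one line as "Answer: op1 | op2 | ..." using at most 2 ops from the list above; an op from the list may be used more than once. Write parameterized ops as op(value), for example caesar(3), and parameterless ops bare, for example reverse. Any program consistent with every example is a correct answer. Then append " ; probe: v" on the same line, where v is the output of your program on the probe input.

dedupe_adjacent | reverse ; probe: "fnvgcdhde"

Check, running the answer program on each example:
  "myhcdj" -> "myhcdj" -> "jdchym"
  "pkgfshbxnghl" -> "pkgfshbxnghl" -> "lhgnxbhsfgkp"
  "oufiuvgffnsl" -> "oufiuvgfnsl" -> "lsnfgvuifuo"
  "xjmlqgl" -> "xjmlqgl" -> "lgqlmjx"
  probe: "edhdcgvnf" -> "edhdcgvnf" -> "fnvgcdhde"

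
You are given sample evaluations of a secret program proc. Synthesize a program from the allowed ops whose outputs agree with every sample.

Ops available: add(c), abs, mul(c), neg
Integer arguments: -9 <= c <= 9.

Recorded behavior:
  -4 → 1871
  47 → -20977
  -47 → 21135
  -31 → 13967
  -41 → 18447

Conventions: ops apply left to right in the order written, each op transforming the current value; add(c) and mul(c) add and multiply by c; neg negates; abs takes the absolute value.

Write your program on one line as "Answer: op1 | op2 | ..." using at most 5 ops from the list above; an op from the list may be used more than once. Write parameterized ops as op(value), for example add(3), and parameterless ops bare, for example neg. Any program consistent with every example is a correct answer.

mul(7) | mul(-8) | add(9) | mul(8) | add(7)

Check, running the answer program on each example:
  -4 -> -28 -> 224 -> 233 -> 1864 -> 1871
  47 -> 329 -> -2632 -> -2623 -> -20984 -> -20977
  -47 -> -329 -> 2632 -> 2641 -> 21128 -> 21135
  -31 -> -217 -> 1736 -> 1745 -> 13960 -> 13967
  -41 -> -287 -> 2296 -> 2305 -> 18440 -> 18447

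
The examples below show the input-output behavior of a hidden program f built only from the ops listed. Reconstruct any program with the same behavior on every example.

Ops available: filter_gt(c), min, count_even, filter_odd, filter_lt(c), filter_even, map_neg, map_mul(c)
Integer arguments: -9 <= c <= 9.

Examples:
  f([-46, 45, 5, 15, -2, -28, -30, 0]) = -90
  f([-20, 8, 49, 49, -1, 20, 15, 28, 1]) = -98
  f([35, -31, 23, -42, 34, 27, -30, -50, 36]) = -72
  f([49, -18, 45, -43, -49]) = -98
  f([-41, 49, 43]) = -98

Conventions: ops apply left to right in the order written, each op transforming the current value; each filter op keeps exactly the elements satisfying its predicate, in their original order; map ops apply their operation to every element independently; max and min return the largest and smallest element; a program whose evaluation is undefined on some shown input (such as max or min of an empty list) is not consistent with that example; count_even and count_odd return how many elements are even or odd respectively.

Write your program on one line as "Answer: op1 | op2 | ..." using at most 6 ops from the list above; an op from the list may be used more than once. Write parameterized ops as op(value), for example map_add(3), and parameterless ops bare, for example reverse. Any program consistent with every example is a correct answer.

map_neg | filter_lt(-6) | map_mul(-2) | map_neg | min

Check, running the answer program on each example:
  [-46, 45, 5, 15, -2, -28, -30, 0] -> [46, -45, -5, -15, 2, 28, 30, 0] -> [-45, -15] -> [90, 30] -> [-90, -30] -> -90
  [-20, 8, 49, 49, -1, 20, 15, 28, 1] -> [20, -8, -49, -49, 1, -20, -15, -28, -1] -> [-8, -49, -49, -20, -15, -28] -> [16, 98, 98, 40, 30, 56] -> [-16, -98, -98, -40, -30, -56] -> -98
  [35, -31, 23, -42, 34, 27, -30, -50, 36] -> [-35, 31, -23, 42, -34, -27, 30, 50, -36] -> [-35, -23, -34, -27, -36] -> [70, 46, 68, 54, 72] -> [-70, -46, -68, -54, -72] -> -72
  [49, -18, 45, -43, -49] -> [-49, 18, -45, 43, 49] -> [-49, -45] -> [98, 90] -> [-98, -90] -> -98
  [-41, 49, 43] -> [41, -49, -43] -> [-49, -43] -> [98, 86] -> [-98, -86] -> -98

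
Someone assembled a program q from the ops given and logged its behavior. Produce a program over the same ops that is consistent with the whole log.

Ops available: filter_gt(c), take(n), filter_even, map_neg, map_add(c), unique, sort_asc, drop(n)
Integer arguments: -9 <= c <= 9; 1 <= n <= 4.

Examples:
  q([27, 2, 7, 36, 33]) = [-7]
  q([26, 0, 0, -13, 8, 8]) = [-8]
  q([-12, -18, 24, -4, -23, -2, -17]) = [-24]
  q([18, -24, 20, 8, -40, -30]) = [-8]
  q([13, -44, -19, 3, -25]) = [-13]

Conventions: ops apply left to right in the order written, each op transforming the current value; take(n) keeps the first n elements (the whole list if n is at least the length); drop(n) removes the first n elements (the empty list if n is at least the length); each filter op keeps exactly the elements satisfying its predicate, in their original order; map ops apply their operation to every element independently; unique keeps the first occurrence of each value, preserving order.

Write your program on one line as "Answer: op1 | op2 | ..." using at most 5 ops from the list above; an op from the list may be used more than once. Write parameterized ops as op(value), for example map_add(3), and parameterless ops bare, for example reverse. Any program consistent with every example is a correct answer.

filter_gt(5) | sort_asc | unique | map_neg | take(1)

Check, running the answer program on each example:
  [27, 2, 7, 36, 33] -> [27, 7, 36, 33] -> [7, 27, 33, 36] -> [7, 27, 33, 36] -> [-7, -27, -33, -36] -> [-7]
  [26, 0, 0, -13, 8, 8] -> [26, 8, 8] -> [8, 8, 26] -> [8, 26] -> [-8, -26] -> [-8]
  [-12, -18, 24, -4, -23, -2, -17] -> [24] -> [24] -> [24] -> [-24] -> [-24]
  [18, -24, 20, 8, -40, -30] -> [18, 20, 8] -> [8, 18, 20] -> [8, 18, 20] -> [-8, -18, -20] -> [-8]
  [13, -44, -19, 3, -25] -> [13] -> [13] -> [13] -> [-13] -> [-13]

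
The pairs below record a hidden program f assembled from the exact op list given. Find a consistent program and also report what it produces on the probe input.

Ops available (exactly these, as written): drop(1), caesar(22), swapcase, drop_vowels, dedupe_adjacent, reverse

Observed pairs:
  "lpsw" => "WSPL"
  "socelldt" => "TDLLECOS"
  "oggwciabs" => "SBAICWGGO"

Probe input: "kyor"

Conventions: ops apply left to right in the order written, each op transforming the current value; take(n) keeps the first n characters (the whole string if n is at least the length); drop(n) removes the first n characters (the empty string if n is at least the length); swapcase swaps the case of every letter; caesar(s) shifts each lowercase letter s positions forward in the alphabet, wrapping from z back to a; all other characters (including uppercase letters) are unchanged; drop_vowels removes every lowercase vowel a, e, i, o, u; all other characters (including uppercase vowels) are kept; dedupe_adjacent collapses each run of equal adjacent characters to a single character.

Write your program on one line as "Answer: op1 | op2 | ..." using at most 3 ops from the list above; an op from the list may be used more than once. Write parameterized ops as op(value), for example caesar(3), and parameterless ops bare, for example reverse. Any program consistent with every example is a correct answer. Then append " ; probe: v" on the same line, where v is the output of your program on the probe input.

reverse | swapcase ; probe: "ROYK"

Check, running the answer program on each example:
  "lpsw" -> "wspl" -> "WSPL"
  "socelldt" -> "tdllecos" -> "TDLLECOS"
  "oggwciabs" -> "sbaicwggo" -> "SBAICWGGO"
  probe: "kyor" -> "royk" -> "ROYK"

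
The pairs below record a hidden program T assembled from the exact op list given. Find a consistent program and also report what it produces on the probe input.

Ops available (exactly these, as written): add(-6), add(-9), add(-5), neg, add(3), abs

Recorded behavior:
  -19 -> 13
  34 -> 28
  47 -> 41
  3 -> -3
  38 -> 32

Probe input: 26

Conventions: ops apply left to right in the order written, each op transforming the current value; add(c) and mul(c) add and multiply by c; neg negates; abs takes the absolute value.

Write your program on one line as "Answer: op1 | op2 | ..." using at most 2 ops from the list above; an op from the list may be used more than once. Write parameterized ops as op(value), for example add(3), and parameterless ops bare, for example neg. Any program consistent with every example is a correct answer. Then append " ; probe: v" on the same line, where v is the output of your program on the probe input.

abs | add(-6) ; probe: 20

Check, running the answer program on each example:
  -19 -> 19 -> 13
  34 -> 34 -> 28
  47 -> 47 -> 41
  3 -> 3 -> -3
  38 -> 38 -> 32
  probe: 26 -> 26 -> 20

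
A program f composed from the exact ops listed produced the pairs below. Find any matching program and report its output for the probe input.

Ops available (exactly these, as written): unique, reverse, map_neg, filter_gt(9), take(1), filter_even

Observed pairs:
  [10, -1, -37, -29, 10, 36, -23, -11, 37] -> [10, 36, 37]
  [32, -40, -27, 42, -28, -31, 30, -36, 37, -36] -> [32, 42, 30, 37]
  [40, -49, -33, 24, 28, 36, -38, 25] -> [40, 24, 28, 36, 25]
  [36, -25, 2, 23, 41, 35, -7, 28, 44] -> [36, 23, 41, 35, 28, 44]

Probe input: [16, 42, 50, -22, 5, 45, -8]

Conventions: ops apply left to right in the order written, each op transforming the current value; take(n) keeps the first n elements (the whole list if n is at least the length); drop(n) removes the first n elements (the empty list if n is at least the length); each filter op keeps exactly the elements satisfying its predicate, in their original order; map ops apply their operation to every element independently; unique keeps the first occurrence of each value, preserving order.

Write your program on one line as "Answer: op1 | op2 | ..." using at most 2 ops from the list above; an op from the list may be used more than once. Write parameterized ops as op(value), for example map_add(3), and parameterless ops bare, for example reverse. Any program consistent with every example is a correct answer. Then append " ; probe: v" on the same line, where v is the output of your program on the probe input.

filter_gt(9) | unique ; probe: [16, 42, 50, 45]

Check, running the answer program on each example:
  [10, -1, -37, -29, 10, 36, -23, -11, 37] -> [10, 10, 36, 37] -> [10, 36, 37]
  [32, -40, -27, 42, -28, -31, 30, -36, 37, -36] -> [32, 42, 30, 37] -> [32, 42, 30, 37]
  [40, -49, -33, 24, 28, 36, -38, 25] -> [40, 24, 28, 36, 25] -> [40, 24, 28, 36, 25]
  [36, -25, 2, 23, 41, 35, -7, 28, 44] -> [36, 23, 41, 35, 28, 44] -> [36, 23, 41, 35, 28, 44]
  probe: [16, 42, 50, -22, 5, 45, -8] -> [16, 42, 50, 45] -> [16, 42, 50, 45]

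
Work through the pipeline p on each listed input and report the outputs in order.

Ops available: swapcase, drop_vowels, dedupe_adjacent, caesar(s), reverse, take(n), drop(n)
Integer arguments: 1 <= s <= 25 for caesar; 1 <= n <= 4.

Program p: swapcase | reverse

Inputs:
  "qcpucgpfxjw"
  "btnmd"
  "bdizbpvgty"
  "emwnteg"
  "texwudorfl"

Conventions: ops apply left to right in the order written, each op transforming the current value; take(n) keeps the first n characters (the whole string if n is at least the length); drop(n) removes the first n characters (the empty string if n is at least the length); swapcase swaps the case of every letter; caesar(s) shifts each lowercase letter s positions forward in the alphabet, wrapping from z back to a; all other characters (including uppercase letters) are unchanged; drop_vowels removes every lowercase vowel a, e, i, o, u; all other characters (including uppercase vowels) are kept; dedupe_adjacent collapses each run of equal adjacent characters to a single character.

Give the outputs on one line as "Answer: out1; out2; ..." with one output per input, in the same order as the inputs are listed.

Execution, op by op:
  "qcpucgpfxjw" -> "QCPUCGPFXJW" -> "WJXFPGCUPCQ"
  "btnmd" -> "BTNMD" -> "DMNTB"
  "bdizbpvgty" -> "BDIZBPVGTY" -> "YTGVPBZIDB"
  "emwnteg" -> "EMWNTEG" -> "GETNWME"
  "texwudorfl" -> "TEXWUDORFL" -> "LFRODUWXET"

"WJXFPGCUPCQ"; "DMNTB"; "YTGVPBZIDB"; "GETNWME"; "LFRODUWXET"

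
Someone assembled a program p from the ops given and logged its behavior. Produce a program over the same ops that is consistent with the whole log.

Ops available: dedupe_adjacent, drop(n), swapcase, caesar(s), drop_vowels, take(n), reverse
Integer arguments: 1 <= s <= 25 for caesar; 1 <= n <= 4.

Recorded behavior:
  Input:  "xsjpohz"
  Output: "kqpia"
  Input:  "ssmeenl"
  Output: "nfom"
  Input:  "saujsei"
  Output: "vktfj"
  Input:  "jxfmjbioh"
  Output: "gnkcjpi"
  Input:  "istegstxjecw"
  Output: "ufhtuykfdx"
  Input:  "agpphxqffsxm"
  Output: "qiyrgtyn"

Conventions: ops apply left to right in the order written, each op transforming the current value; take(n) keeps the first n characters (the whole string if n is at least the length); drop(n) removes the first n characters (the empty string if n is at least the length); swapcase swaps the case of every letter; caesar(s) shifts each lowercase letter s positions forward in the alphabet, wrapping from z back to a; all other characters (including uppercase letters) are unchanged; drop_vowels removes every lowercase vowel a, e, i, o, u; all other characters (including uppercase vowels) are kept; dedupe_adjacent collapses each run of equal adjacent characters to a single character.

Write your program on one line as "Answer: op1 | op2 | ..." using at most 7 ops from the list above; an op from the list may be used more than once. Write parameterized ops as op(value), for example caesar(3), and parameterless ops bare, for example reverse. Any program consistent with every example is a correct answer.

drop(2) | caesar(12) | caesar(22) | caesar(17) | dedupe_adjacent | caesar(2)

Check, running the answer program on each example:
  "xsjpohz" -> "jpohz" -> "vbatl" -> "rxwph" -> "iongy" -> "iongy" -> "kqpia"
  "ssmeenl" -> "meenl" -> "yqqzx" -> "ummvt" -> "lddmk" -> "ldmk" -> "nfom"
  "saujsei" -> "ujsei" -> "gvequ" -> "cramq" -> "tirdh" -> "tirdh" -> "vktfj"
  "jxfmjbioh" -> "fmjbioh" -> "ryvnuat" -> "nurjqwp" -> "eliahng" -> "eliahng" -> "gnkcjpi"
  "istegstxjecw" -> "tegstxjecw" -> "fqsefjvqoi" -> "bmoabfrmke" -> "sdfrswidbv" -> "sdfrswidbv" -> "ufhtuykfdx"
  "agpphxqffsxm" -> "pphxqffsxm" -> "bbtjcrrejy" -> "xxpfynnafu" -> "oogwpeerwl" -> "ogwperwl" -> "qiyrgtyn"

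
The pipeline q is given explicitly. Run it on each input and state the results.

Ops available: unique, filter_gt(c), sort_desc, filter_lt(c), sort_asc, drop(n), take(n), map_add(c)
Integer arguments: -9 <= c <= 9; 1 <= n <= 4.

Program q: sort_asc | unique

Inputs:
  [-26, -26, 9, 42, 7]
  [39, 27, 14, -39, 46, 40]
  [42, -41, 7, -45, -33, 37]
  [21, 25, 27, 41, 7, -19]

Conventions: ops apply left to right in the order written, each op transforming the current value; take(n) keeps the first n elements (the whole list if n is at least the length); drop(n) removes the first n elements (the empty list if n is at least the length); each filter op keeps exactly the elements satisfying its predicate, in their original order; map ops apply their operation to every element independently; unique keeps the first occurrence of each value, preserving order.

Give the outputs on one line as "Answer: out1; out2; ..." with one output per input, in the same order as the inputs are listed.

Execution, op by op:
  [-26, -26, 9, 42, 7] -> [-26, -26, 7, 9, 42] -> [-26, 7, 9, 42]
  [39, 27, 14, -39, 46, 40] -> [-39, 14, 27, 39, 40, 46] -> [-39, 14, 27, 39, 40, 46]
  [42, -41, 7, -45, -33, 37] -> [-45, -41, -33, 7, 37, 42] -> [-45, -41, -33, 7, 37, 42]
  [21, 25, 27, 41, 7, -19] -> [-19, 7, 21, 25, 27, 41] -> [-19, 7, 21, 25, 27, 41]

[-26, 7, 9, 42]; [-39, 14, 27, 39, 40, 46]; [-45, -41, -33, 7, 37, 42]; [-19, 7, 21, 25, 27, 41]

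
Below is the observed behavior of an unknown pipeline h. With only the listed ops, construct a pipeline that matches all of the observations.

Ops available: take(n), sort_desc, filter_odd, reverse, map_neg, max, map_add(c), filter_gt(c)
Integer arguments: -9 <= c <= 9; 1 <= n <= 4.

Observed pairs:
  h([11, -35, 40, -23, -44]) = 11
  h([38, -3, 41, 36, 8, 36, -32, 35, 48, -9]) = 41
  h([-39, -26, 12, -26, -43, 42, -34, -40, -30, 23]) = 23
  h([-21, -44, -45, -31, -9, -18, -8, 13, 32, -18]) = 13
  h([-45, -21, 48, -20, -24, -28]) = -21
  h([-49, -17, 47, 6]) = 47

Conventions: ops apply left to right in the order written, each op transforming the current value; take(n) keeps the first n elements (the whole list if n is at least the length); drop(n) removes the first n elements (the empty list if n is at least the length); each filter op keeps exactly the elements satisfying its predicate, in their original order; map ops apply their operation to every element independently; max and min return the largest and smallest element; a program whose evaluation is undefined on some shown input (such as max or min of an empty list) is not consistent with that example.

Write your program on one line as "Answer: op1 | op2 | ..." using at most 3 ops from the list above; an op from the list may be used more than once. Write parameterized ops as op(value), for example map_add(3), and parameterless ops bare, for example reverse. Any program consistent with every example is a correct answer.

reverse | filter_odd | max

Check, running the answer program on each example:
  [11, -35, 40, -23, -44] -> [-44, -23, 40, -35, 11] -> [-23, -35, 11] -> 11
  [38, -3, 41, 36, 8, 36, -32, 35, 48, -9] -> [-9, 48, 35, -32, 36, 8, 36, 41, -3, 38] -> [-9, 35, 41, -3] -> 41
  [-39, -26, 12, -26, -43, 42, -34, -40, -30, 23] -> [23, -30, -40, -34, 42, -43, -26, 12, -26, -39] -> [23, -43, -39] -> 23
  [-21, -44, -45, -31, -9, -18, -8, 13, 32, -18] -> [-18, 32, 13, -8, -18, -9, -31, -45, -44, -21] -> [13, -9, -31, -45, -21] -> 13
  [-45, -21, 48, -20, -24, -28] -> [-28, -24, -20, 48, -21, -45] -> [-21, -45] -> -21
  [-49, -17, 47, 6] -> [6, 47, -17, -49] -> [47, -17, -49] -> 47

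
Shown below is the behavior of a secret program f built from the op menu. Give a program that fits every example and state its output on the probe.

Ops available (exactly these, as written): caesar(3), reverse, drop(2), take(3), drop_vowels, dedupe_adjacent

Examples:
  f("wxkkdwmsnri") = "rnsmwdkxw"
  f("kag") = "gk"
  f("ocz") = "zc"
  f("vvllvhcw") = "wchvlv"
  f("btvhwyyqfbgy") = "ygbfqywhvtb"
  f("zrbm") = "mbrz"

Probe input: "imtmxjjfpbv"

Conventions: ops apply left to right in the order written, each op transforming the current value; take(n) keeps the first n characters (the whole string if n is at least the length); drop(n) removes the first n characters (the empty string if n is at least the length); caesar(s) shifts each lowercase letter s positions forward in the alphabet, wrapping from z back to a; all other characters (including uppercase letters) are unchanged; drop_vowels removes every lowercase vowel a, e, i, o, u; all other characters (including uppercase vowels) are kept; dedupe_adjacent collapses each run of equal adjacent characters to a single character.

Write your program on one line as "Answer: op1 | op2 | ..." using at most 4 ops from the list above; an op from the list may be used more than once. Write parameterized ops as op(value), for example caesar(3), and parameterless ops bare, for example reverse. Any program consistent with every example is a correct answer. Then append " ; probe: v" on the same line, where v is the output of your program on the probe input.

reverse | dedupe_adjacent | drop_vowels ; probe: "vbpfjxmtm"

Check, running the answer program on each example:
  "wxkkdwmsnri" -> "irnsmwdkkxw" -> "irnsmwdkxw" -> "rnsmwdkxw"
  "kag" -> "gak" -> "gak" -> "gk"
  "ocz" -> "zco" -> "zco" -> "zc"
  "vvllvhcw" -> "wchvllvv" -> "wchvlv" -> "wchvlv"
  "btvhwyyqfbgy" -> "ygbfqyywhvtb" -> "ygbfqywhvtb" -> "ygbfqywhvtb"
  "zrbm" -> "mbrz" -> "mbrz" -> "mbrz"
  probe: "imtmxjjfpbv" -> "vbpfjjxmtmi" -> "vbpfjxmtmi" -> "vbpfjxmtm"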